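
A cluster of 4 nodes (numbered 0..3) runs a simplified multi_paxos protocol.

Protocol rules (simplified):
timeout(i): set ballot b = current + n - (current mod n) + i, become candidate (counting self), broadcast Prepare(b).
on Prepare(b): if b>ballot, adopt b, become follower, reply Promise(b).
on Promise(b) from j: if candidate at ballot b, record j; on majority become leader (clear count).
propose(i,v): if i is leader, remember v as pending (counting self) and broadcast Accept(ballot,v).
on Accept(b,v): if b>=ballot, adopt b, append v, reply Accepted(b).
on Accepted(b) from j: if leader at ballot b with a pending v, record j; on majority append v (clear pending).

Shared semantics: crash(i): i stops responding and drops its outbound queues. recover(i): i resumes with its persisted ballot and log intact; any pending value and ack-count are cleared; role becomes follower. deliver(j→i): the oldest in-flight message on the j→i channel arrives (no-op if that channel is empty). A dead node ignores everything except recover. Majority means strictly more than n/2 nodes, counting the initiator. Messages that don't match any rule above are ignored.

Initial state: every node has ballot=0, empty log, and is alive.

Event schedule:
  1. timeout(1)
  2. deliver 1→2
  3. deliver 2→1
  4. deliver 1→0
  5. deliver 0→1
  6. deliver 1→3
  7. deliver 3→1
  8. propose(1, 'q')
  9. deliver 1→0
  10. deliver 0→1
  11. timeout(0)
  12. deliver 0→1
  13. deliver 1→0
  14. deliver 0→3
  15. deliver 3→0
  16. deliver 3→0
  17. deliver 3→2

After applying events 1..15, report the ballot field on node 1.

e1 timeout(1): 1[cand,b=5,-]
e2 deliver 1→2: 2[foll,b=5,-]
e3 deliver 2→1: ·
e4 deliver 1→0: 0[foll,b=5,-]
e5 deliver 0→1: 1[lead,b=5,-]
e6 deliver 1→3: 3[foll,b=5,-]
e7 deliver 3→1: ·
e8 propose(1,'q'): ·
e9 deliver 1→0: 0[foll,b=5,q]
e10 deliver 0→1: ·
e11 timeout(0): 0[cand,b=8,q]
e12 deliver 0→1: 1[foll,b=8,-]
e13 deliver 1→0: ·
e14 deliver 0→3: 3[foll,b=8,-]
e15 deliver 3→0: 0[lead,b=8,q]

8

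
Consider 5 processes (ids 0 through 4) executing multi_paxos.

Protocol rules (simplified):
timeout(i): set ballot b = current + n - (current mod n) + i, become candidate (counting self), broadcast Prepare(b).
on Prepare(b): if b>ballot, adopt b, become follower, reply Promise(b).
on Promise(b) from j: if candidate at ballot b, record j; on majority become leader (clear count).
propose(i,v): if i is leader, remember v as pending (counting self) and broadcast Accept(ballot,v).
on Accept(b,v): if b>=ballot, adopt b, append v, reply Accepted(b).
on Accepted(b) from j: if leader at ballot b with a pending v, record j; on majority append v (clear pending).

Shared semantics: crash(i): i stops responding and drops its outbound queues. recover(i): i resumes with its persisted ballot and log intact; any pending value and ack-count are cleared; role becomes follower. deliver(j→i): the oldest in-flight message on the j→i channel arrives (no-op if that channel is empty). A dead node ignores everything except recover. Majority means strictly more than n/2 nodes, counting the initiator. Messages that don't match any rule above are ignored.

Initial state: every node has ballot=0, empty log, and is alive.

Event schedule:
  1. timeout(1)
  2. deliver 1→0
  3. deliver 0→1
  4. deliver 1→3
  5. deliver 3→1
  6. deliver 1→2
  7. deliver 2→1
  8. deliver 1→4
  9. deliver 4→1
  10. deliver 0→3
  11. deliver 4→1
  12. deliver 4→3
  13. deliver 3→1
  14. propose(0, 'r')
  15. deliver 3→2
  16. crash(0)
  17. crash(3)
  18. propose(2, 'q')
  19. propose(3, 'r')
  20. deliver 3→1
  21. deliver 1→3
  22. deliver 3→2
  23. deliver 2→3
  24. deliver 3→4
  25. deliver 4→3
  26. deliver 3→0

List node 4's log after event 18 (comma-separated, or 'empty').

[1] timeout(1) → N1(cand b6 [-])
[2] deliver 1→0 → N0(foll b6 [-])
[3] deliver 0→1 → ∅
[4] deliver 1→3 → N3(foll b6 [-])
[5] deliver 3→1 → N1(lead b6 [-])
[6] deliver 1→2 → N2(foll b6 [-])
[7] deliver 2→1 → ∅
[8] deliver 1→4 → N4(foll b6 [-])
[9] deliver 4→1 → ∅
[10] deliver 0→3 → ∅
[11] deliver 4→1 → ∅
[12] deliver 4→3 → ∅
[13] deliver 3→1 → ∅
[14] propose(0,'r') → ∅
[15] deliver 3→2 → ∅
[16] crash(0) → N0(✗foll b6 [-])
[17] crash(3) → N3(✗foll b6 [-])
[18] propose(2,'q') → ∅

empty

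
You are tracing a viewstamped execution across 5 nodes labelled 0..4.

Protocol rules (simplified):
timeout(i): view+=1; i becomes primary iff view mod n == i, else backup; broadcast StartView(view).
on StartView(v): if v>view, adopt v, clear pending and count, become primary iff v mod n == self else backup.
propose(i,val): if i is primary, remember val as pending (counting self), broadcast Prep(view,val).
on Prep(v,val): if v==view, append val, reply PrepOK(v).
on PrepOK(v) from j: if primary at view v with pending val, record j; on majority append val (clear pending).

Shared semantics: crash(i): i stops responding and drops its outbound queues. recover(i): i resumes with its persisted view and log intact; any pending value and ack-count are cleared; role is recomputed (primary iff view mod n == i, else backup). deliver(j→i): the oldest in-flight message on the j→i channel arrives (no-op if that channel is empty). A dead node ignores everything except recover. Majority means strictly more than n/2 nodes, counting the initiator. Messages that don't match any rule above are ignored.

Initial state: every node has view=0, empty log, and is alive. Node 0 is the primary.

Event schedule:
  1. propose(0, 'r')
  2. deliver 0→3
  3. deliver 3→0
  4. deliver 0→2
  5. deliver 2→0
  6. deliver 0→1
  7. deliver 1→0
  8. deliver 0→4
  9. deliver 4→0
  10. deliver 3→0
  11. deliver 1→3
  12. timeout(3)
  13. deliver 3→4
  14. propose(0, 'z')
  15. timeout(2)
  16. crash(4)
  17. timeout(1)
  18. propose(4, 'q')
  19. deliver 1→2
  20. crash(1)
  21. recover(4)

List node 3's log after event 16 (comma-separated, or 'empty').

step 1 propose(0,'r'): —
step 2 deliver 0→3: 3={back,v=0,log=r}
step 3 deliver 3→0: —
step 4 deliver 0→2: 2={back,v=0,log=r}
step 5 deliver 2→0: 0={prim,v=0,log=r}
step 6 deliver 0→1: 1={back,v=0,log=r}
step 7 deliver 1→0: —
step 8 deliver 0→4: 4={back,v=0,log=r}
step 9 deliver 4→0: —
step 10 deliver 3→0: —
step 11 deliver 1→3: —
step 12 timeout(3): 3={back,v=1,log=r}
step 13 deliver 3→4: 4={back,v=1,log=r}
step 14 propose(0,'z'): —
step 15 timeout(2): 2={back,v=1,log=r}
step 16 crash(4): 4={✗back,v=1,log=r}

r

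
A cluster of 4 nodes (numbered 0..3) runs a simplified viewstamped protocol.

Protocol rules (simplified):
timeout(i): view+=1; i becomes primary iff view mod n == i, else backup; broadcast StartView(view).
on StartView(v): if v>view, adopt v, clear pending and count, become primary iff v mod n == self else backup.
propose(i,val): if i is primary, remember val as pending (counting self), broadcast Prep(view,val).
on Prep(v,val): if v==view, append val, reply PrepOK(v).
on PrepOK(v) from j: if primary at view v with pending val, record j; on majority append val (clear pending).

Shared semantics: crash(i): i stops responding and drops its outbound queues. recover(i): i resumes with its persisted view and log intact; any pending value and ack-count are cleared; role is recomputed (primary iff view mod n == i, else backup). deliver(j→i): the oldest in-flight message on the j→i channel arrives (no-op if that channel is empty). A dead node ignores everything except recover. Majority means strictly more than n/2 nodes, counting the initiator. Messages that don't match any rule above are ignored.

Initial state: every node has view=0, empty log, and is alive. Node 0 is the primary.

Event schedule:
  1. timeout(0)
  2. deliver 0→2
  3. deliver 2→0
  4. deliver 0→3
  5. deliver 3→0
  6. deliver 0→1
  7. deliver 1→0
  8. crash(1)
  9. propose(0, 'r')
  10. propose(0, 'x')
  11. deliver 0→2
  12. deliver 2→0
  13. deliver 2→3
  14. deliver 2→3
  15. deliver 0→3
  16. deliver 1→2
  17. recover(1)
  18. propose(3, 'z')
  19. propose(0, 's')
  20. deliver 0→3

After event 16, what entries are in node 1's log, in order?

[1] timeout(0) → N0(back v1 [-])
[2] deliver 0→2 → N2(back v1 [-])
[3] deliver 2→0 → ∅
[4] deliver 0→3 → N3(back v1 [-])
[5] deliver 3→0 → ∅
[6] deliver 0→1 → N1(prim v1 [-])
[7] deliver 1→0 → ∅
[8] crash(1) → N1(✗prim v1 [-])
[9] propose(0,'r') → ∅
[10] propose(0,'x') → ∅
[11] deliver 0→2 → ∅
[12] deliver 2→0 → ∅
[13] deliver 2→3 → ∅
[14] deliver 2→3 → ∅
[15] deliver 0→3 → ∅
[16] deliver 1→2 → ∅

empty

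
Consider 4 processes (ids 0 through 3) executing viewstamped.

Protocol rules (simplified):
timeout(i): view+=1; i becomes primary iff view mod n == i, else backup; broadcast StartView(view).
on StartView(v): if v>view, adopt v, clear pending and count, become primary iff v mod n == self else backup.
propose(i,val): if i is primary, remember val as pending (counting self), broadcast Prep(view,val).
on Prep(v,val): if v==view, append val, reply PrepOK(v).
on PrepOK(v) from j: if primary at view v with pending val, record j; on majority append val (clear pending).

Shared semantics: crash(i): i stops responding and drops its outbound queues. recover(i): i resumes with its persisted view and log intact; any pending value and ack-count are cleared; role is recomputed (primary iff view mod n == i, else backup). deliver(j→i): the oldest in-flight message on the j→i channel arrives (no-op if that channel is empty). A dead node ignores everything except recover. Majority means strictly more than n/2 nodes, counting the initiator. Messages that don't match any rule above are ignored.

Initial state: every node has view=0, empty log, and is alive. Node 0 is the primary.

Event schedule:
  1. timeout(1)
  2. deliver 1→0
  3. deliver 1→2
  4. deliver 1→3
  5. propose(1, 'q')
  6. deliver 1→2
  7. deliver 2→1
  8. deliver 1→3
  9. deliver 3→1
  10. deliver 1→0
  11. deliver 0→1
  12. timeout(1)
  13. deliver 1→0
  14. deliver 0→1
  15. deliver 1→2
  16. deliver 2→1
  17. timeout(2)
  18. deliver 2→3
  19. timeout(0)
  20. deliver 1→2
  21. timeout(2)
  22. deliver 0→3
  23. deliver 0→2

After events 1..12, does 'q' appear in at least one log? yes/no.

yes

1. timeout(1):  <1:prim v1 ->
2. deliver 1→0:  <0:back v1 ->
3. deliver 1→2:  <2:back v1 ->
4. deliver 1→3:  <3:back v1 ->
5. propose(1,'q'):  nop
6. deliver 1→2:  <2:back v1 q>
7. deliver 2→1:  nop
8. deliver 1→3:  <3:back v1 q>
9. deliver 3→1:  <1:prim v1 q>
10. deliver 1→0:  <0:back v1 q>
11. deliver 0→1:  nop
12. timeout(1):  <1:back v2 q>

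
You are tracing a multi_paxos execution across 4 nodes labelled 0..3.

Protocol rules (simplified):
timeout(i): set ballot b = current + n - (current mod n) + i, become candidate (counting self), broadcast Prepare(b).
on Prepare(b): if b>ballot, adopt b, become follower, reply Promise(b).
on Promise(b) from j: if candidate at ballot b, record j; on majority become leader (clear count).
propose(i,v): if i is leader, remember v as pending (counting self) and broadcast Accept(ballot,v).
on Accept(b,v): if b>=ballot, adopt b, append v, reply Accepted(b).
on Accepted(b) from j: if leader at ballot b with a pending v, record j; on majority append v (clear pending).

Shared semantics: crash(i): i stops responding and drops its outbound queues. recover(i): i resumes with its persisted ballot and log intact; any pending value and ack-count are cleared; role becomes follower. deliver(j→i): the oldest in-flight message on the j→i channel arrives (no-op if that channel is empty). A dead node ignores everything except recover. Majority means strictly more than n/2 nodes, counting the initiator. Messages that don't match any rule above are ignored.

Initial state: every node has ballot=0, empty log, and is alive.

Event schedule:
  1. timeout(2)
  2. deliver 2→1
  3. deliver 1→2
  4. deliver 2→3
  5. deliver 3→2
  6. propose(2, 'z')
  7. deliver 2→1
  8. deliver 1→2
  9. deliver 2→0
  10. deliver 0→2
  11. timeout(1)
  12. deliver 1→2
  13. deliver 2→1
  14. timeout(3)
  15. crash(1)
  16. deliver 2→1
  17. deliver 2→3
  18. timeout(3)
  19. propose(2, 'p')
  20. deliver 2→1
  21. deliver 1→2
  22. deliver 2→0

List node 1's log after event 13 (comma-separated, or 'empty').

[1] timeout(2) → N2(cand b6 [-])
[2] deliver 2→1 → N1(foll b6 [-])
[3] deliver 1→2 → ∅
[4] deliver 2→3 → N3(foll b6 [-])
[5] deliver 3→2 → N2(lead b6 [-])
[6] propose(2,'z') → ∅
[7] deliver 2→1 → N1(foll b6 [z])
[8] deliver 1→2 → ∅
[9] deliver 2→0 → N0(foll b6 [-])
[10] deliver 0→2 → ∅
[11] timeout(1) → N1(cand b9 [z])
[12] deliver 1→2 → N2(foll b9 [-])
[13] deliver 2→1 → ∅

z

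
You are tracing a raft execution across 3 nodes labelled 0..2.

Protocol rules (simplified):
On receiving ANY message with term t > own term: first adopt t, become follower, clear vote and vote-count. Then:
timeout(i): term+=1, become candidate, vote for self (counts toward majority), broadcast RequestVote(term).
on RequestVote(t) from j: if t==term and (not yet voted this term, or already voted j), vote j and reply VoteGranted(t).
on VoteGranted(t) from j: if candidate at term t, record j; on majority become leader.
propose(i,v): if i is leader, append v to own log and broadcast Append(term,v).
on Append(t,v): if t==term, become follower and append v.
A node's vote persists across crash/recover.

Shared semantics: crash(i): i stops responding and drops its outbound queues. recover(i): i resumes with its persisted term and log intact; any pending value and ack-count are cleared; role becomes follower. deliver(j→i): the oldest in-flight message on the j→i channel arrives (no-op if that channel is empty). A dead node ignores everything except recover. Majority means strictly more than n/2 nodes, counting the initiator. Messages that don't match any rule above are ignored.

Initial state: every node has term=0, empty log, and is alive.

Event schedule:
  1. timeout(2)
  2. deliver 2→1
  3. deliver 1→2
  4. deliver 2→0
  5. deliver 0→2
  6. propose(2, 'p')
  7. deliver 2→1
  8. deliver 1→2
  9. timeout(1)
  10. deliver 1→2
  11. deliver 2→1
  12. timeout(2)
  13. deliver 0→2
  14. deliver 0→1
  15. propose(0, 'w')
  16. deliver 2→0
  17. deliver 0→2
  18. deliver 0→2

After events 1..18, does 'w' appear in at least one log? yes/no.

step 1 timeout(2): 2={cand,t=1,log=-}
step 2 deliver 2→1: 1={foll,t=1,log=-}
step 3 deliver 1→2: 2={lead,t=1,log=-}
step 4 deliver 2→0: 0={foll,t=1,log=-}
step 5 deliver 0→2: —
step 6 propose(2,'p'): 2={lead,t=1,log=p}
step 7 deliver 2→1: 1={foll,t=1,log=p}
step 8 deliver 1→2: —
step 9 timeout(1): 1={cand,t=2,log=p}
step 10 deliver 1→2: 2={foll,t=2,log=p}
step 11 deliver 2→1: 1={lead,t=2,log=p}
step 12 timeout(2): 2={cand,t=3,log=p}
step 13 deliver 0→2: —
step 14 deliver 0→1: —
step 15 propose(0,'w'): —
step 16 deliver 2→0: 0={foll,t=1,log=p}
step 17 deliver 0→2: —
step 18 deliver 0→2: —

no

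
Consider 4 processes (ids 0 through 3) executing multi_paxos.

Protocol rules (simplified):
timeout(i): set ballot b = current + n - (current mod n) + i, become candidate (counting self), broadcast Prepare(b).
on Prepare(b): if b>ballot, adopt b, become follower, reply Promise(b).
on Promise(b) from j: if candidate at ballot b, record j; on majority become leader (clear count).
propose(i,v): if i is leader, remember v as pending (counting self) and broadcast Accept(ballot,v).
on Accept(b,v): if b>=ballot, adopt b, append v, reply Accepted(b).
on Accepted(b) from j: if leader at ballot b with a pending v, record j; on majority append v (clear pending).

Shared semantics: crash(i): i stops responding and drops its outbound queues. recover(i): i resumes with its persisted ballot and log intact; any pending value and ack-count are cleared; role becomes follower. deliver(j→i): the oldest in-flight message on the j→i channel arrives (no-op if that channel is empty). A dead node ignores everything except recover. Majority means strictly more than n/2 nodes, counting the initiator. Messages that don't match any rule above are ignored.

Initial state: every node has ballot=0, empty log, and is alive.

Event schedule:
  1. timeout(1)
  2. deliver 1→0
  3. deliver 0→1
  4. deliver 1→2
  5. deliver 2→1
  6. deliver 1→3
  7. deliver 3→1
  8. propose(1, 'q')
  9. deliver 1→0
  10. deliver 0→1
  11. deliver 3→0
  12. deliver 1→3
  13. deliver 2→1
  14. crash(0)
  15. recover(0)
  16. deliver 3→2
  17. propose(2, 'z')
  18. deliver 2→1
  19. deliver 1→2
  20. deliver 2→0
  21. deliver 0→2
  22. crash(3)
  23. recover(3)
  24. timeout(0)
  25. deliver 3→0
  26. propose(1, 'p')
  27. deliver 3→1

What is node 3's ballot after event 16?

5

e1 timeout(1): 1[cand,b=5,-]
e2 deliver 1→0: 0[foll,b=5,-]
e3 deliver 0→1: ·
e4 deliver 1→2: 2[foll,b=5,-]
e5 deliver 2→1: 1[lead,b=5,-]
e6 deliver 1→3: 3[foll,b=5,-]
e7 deliver 3→1: ·
e8 propose(1,'q'): ·
e9 deliver 1→0: 0[foll,b=5,q]
e10 deliver 0→1: ·
e11 deliver 3→0: ·
e12 deliver 1→3: 3[foll,b=5,q]
e13 deliver 2→1: ·
e14 crash(0): 0[✗foll,b=5,q]
e15 recover(0): 0[foll,b=5,q]
e16 deliver 3→2: ·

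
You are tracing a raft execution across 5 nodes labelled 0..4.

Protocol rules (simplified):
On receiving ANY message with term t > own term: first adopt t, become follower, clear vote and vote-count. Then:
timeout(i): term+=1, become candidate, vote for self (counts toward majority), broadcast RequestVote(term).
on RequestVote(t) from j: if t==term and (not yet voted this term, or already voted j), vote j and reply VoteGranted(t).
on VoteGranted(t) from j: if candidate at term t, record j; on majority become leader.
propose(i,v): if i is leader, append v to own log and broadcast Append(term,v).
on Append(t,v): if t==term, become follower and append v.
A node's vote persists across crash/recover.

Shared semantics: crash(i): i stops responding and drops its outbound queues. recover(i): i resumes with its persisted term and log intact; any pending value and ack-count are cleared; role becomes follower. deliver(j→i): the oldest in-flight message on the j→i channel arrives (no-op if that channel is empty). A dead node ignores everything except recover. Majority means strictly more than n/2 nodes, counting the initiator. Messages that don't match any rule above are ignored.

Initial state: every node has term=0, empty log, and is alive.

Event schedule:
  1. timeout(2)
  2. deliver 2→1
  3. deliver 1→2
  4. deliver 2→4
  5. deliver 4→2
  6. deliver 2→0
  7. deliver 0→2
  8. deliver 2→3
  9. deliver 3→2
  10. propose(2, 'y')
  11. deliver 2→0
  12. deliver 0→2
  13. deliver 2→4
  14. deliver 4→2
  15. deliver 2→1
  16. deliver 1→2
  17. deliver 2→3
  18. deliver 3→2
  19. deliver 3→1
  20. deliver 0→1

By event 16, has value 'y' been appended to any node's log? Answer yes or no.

yes

1. timeout(2):  <2:cand t1 ->
2. deliver 2→1:  <1:foll t1 ->
3. deliver 1→2:  nop
4. deliver 2→4:  <4:foll t1 ->
5. deliver 4→2:  <2:lead t1 ->
6. deliver 2→0:  <0:foll t1 ->
7. deliver 0→2:  nop
8. deliver 2→3:  <3:foll t1 ->
9. deliver 3→2:  nop
10. propose(2,'y'):  <2:lead t1 y>
11. deliver 2→0:  <0:foll t1 y>
12. deliver 0→2:  nop
13. deliver 2→4:  <4:foll t1 y>
14. deliver 4→2:  nop
15. deliver 2→1:  <1:foll t1 y>
16. deliver 1→2:  nop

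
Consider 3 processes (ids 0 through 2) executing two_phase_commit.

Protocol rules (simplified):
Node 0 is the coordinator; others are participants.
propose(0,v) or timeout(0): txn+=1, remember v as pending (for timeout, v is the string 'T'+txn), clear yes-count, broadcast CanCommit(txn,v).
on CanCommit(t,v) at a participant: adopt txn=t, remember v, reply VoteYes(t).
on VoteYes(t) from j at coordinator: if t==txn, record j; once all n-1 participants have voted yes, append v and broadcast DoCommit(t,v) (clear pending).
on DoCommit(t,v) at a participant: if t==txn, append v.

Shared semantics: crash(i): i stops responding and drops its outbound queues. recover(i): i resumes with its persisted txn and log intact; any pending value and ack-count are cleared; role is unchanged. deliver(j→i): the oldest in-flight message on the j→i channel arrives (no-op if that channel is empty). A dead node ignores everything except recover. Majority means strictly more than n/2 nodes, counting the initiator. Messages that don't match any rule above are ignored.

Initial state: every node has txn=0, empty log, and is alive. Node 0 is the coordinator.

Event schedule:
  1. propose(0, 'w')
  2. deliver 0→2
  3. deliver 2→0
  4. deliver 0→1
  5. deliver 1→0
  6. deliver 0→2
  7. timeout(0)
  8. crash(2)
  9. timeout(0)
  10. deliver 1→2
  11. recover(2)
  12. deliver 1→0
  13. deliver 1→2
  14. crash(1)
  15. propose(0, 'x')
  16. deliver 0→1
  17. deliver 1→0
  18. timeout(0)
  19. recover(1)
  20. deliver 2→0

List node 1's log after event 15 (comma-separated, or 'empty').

empty

step 1 propose(0,'w'): 0={coor,t=1,log=-}
step 2 deliver 0→2: 2={part,t=1,log=-}
step 3 deliver 2→0: —
step 4 deliver 0→1: 1={part,t=1,log=-}
step 5 deliver 1→0: 0={coor,t=1,log=w}
step 6 deliver 0→2: 2={part,t=1,log=w}
step 7 timeout(0): 0={coor,t=2,log=w}
step 8 crash(2): 2={✗part,t=1,log=w}
step 9 timeout(0): 0={coor,t=3,log=w}
step 10 deliver 1→2: —
step 11 recover(2): 2={part,t=1,log=w}
step 12 deliver 1→0: —
step 13 deliver 1→2: —
step 14 crash(1): 1={✗part,t=1,log=-}
step 15 propose(0,'x'): 0={coor,t=4,log=w}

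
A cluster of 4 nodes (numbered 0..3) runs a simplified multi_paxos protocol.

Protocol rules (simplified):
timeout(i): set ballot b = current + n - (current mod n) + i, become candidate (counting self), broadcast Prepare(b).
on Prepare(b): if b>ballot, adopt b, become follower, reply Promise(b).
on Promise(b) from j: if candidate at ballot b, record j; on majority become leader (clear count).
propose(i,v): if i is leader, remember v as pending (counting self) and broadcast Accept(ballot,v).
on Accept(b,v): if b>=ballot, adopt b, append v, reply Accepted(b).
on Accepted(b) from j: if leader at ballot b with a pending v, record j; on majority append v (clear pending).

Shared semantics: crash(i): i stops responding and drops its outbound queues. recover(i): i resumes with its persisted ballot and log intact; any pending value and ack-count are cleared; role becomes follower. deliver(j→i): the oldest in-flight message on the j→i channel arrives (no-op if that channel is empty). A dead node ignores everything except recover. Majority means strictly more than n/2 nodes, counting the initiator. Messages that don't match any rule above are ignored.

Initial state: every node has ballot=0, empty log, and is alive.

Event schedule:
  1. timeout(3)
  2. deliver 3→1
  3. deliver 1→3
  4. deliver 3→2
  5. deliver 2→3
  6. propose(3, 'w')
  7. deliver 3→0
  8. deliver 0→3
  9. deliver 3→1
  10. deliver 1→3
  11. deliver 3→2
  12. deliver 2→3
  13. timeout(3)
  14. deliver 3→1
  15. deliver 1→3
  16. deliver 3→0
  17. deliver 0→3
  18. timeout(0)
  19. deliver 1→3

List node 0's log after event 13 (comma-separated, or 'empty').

[1] timeout(3) → N3(cand b7 [-])
[2] deliver 3→1 → N1(foll b7 [-])
[3] deliver 1→3 → ∅
[4] deliver 3→2 → N2(foll b7 [-])
[5] deliver 2→3 → N3(lead b7 [-])
[6] propose(3,'w') → ∅
[7] deliver 3→0 → N0(foll b7 [-])
[8] deliver 0→3 → ∅
[9] deliver 3→1 → N1(foll b7 [w])
[10] deliver 1→3 → ∅
[11] deliver 3→2 → N2(foll b7 [w])
[12] deliver 2→3 → N3(lead b7 [w])
[13] timeout(3) → N3(cand b11 [w])

empty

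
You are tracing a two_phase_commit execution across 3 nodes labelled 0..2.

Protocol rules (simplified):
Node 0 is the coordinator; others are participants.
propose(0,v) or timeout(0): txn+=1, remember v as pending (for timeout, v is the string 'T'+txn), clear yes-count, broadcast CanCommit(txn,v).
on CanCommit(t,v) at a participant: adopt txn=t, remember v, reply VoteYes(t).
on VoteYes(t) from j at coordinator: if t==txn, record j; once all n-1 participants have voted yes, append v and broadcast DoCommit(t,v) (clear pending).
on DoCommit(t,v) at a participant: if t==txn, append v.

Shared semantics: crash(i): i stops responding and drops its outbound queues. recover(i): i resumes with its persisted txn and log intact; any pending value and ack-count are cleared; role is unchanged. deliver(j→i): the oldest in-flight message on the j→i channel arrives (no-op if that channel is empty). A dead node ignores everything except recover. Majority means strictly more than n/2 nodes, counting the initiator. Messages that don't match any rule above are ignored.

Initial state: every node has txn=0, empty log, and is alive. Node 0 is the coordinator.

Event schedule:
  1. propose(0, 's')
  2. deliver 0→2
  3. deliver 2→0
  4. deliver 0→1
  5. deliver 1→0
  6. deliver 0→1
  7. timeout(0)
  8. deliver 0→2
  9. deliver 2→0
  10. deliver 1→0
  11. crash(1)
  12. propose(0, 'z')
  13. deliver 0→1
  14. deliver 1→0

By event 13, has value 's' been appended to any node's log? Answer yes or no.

yes

after 1 — propose(0,'s'): n0:coor/t1/[-]
after 2 — deliver 0→2: n2:part/t1/[-]
after 3 — deliver 2→0: ·
after 4 — deliver 0→1: n1:part/t1/[-]
after 5 — deliver 1→0: n0:coor/t1/[s]
after 6 — deliver 0→1: n1:part/t1/[s]
after 7 — timeout(0): n0:coor/t2/[s]
after 8 — deliver 0→2: n2:part/t1/[s]
after 9 — deliver 2→0: ·
after 10 — deliver 1→0: ·
after 11 — crash(1): n1:✗part/t1/[s]
after 12 — propose(0,'z'): n0:coor/t3/[s]
after 13 — deliver 0→1: ·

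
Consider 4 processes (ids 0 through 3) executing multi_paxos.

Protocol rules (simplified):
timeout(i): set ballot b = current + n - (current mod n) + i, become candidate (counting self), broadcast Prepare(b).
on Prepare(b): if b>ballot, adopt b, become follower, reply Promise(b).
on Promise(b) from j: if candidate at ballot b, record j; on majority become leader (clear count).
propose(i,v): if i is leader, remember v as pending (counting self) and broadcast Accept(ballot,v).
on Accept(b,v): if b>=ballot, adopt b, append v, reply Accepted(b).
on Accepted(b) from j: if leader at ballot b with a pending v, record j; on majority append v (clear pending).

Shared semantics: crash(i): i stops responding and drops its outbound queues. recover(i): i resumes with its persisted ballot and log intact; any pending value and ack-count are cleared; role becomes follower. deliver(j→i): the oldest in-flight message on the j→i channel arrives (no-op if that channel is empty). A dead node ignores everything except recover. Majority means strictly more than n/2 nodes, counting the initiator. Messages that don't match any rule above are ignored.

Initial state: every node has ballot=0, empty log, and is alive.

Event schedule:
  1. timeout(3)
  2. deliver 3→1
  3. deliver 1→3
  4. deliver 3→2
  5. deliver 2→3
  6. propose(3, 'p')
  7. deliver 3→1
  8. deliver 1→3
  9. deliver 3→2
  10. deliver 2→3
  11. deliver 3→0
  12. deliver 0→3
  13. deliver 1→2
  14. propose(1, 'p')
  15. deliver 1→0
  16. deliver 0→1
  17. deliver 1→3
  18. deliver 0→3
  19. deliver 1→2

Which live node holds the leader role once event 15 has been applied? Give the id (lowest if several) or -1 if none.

3

[1] timeout(3) → N3(cand b7 [-])
[2] deliver 3→1 → N1(foll b7 [-])
[3] deliver 1→3 → ∅
[4] deliver 3→2 → N2(foll b7 [-])
[5] deliver 2→3 → N3(lead b7 [-])
[6] propose(3,'p') → ∅
[7] deliver 3→1 → N1(foll b7 [p])
[8] deliver 1→3 → ∅
[9] deliver 3→2 → N2(foll b7 [p])
[10] deliver 2→3 → N3(lead b7 [p])
[11] deliver 3→0 → N0(foll b7 [-])
[12] deliver 0→3 → ∅
[13] deliver 1→2 → ∅
[14] propose(1,'p') → ∅
[15] deliver 1→0 → ∅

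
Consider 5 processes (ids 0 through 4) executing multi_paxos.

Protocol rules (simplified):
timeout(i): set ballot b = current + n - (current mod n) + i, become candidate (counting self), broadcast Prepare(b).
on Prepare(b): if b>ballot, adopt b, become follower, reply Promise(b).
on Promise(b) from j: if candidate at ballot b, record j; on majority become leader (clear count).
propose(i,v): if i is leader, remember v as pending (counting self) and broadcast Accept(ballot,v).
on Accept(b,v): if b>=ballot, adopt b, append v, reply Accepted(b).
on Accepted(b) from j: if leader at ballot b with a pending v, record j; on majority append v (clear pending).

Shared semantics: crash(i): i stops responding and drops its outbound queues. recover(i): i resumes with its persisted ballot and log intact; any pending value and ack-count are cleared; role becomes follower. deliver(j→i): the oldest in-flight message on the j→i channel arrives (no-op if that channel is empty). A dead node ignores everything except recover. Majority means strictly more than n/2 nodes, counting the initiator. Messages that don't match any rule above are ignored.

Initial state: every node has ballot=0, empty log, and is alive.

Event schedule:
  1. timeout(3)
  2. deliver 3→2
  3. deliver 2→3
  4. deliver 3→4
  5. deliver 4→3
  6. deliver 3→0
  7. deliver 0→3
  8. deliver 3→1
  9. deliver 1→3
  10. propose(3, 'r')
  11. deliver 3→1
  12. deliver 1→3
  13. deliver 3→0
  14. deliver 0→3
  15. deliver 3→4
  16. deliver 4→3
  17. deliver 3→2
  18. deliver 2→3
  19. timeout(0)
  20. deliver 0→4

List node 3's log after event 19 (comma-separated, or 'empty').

r

step 1 timeout(3): 3={cand,b=8,log=-}
step 2 deliver 3→2: 2={foll,b=8,log=-}
step 3 deliver 2→3: —
step 4 deliver 3→4: 4={foll,b=8,log=-}
step 5 deliver 4→3: 3={lead,b=8,log=-}
step 6 deliver 3→0: 0={foll,b=8,log=-}
step 7 deliver 0→3: —
step 8 deliver 3→1: 1={foll,b=8,log=-}
step 9 deliver 1→3: —
step 10 propose(3,'r'): —
step 11 deliver 3→1: 1={foll,b=8,log=r}
step 12 deliver 1→3: —
step 13 deliver 3→0: 0={foll,b=8,log=r}
step 14 deliver 0→3: 3={lead,b=8,log=r}
step 15 deliver 3→4: 4={foll,b=8,log=r}
step 16 deliver 4→3: —
step 17 deliver 3→2: 2={foll,b=8,log=r}
step 18 deliver 2→3: —
step 19 timeout(0): 0={cand,b=10,log=r}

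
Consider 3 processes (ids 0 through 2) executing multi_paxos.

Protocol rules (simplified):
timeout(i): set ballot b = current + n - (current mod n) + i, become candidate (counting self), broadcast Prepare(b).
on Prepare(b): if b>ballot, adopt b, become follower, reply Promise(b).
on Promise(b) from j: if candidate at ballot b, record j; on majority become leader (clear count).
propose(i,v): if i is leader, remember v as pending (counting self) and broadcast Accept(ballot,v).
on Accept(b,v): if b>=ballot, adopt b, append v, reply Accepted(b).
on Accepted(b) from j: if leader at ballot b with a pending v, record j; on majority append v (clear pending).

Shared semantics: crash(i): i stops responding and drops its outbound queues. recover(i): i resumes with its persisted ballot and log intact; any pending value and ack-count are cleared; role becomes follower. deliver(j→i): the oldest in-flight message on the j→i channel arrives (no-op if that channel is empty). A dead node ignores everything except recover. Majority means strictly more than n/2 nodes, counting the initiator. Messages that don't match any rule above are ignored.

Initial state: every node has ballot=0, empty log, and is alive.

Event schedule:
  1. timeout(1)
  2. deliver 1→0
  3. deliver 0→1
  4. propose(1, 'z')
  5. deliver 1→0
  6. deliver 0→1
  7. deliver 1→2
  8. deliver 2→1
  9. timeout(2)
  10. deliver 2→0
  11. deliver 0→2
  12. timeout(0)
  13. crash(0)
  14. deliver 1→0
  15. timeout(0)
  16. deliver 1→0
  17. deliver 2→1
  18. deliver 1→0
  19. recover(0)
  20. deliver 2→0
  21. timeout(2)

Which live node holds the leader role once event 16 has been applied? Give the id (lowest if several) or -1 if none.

step 1 timeout(1): 1={cand,b=4,log=-}
step 2 deliver 1→0: 0={foll,b=4,log=-}
step 3 deliver 0→1: 1={lead,b=4,log=-}
step 4 propose(1,'z'): —
step 5 deliver 1→0: 0={foll,b=4,log=z}
step 6 deliver 0→1: 1={lead,b=4,log=z}
step 7 deliver 1→2: 2={foll,b=4,log=-}
step 8 deliver 2→1: —
step 9 timeout(2): 2={cand,b=8,log=-}
step 10 deliver 2→0: 0={foll,b=8,log=z}
step 11 deliver 0→2: 2={lead,b=8,log=-}
step 12 timeout(0): 0={cand,b=9,log=z}
step 13 crash(0): 0={✗cand,b=9,log=z}
step 14 deliver 1→0: —
step 15 timeout(0): —
step 16 deliver 1→0: —

1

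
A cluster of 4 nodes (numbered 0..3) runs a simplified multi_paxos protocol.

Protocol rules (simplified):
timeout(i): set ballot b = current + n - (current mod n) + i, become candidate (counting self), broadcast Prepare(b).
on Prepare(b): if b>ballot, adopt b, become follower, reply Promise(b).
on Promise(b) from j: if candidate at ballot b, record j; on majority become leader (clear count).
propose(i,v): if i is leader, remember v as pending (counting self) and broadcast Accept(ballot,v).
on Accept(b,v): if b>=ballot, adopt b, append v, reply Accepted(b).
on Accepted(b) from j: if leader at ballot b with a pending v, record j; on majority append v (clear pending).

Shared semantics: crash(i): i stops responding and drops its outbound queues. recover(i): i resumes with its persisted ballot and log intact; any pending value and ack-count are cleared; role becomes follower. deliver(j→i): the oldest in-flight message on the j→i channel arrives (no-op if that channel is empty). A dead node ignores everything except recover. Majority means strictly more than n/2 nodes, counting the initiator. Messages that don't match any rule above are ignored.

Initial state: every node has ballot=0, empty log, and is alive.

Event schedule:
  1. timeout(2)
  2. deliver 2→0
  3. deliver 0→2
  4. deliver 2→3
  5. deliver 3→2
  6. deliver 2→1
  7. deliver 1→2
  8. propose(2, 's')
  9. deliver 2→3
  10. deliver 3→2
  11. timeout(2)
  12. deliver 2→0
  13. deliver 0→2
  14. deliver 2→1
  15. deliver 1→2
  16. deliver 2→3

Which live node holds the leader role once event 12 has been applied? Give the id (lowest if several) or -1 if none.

-1

after 1 — timeout(2): n2:cand/b6/[-]
after 2 — deliver 2→0: n0:foll/b6/[-]
after 3 — deliver 0→2: ·
after 4 — deliver 2→3: n3:foll/b6/[-]
after 5 — deliver 3→2: n2:lead/b6/[-]
after 6 — deliver 2→1: n1:foll/b6/[-]
after 7 — deliver 1→2: ·
after 8 — propose(2,'s'): ·
after 9 — deliver 2→3: n3:foll/b6/[s]
after 10 — deliver 3→2: ·
after 11 — timeout(2): n2:cand/b10/[-]
after 12 — deliver 2→0: n0:foll/b6/[s]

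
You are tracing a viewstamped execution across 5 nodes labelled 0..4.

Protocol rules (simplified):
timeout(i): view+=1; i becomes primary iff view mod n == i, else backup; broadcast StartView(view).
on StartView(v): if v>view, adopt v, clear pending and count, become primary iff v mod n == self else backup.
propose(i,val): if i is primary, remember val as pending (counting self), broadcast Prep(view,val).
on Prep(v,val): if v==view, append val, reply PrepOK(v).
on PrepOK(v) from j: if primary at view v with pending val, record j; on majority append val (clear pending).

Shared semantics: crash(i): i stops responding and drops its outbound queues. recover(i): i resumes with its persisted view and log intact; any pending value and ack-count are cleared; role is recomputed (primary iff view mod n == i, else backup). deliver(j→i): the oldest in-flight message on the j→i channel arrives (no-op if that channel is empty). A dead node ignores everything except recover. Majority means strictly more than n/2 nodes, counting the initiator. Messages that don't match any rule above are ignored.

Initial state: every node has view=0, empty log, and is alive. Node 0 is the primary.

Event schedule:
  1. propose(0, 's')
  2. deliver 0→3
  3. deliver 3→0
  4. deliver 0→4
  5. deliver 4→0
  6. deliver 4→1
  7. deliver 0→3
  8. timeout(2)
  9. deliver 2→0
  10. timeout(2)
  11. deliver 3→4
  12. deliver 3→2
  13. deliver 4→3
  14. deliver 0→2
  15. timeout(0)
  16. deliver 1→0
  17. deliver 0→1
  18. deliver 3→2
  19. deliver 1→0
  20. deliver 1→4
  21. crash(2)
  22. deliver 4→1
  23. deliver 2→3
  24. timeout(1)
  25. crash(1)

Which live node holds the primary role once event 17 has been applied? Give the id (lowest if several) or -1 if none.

[1] propose(0,'s') → ∅
[2] deliver 0→3 → N3(back v0 [s])
[3] deliver 3→0 → ∅
[4] deliver 0→4 → N4(back v0 [s])
[5] deliver 4→0 → N0(prim v0 [s])
[6] deliver 4→1 → ∅
[7] deliver 0→3 → ∅
[8] timeout(2) → N2(back v1 [-])
[9] deliver 2→0 → N0(back v1 [s])
[10] timeout(2) → N2(prim v2 [-])
[11] deliver 3→4 → ∅
[12] deliver 3→2 → ∅
[13] deliver 4→3 → ∅
[14] deliver 0→2 → ∅
[15] timeout(0) → N0(back v2 [s])
[16] deliver 1→0 → ∅
[17] deliver 0→1 → N1(back v0 [s])

2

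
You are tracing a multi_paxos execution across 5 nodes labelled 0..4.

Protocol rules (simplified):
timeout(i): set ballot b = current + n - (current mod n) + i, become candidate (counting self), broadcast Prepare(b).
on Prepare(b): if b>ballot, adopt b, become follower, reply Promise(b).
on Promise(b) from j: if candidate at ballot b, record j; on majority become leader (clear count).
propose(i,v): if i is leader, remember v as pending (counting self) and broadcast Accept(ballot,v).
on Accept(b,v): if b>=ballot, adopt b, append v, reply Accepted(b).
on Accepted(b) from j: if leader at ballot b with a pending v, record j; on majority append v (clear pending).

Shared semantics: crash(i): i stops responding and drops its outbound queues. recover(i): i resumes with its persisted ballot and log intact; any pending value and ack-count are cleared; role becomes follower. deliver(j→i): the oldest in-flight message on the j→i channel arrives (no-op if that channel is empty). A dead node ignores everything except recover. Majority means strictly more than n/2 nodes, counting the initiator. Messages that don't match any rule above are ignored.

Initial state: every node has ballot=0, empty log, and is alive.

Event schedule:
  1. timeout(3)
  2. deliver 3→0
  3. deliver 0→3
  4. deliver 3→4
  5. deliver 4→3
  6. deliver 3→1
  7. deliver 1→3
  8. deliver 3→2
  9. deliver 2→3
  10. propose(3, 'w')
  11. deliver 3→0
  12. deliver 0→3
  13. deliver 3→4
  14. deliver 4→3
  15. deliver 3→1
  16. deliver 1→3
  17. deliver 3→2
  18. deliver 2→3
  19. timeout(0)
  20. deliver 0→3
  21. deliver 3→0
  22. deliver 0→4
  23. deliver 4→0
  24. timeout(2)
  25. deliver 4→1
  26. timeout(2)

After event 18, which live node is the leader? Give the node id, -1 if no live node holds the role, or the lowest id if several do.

3

step 1 timeout(3): 3={cand,b=8,log=-}
step 2 deliver 3→0: 0={foll,b=8,log=-}
step 3 deliver 0→3: —
step 4 deliver 3→4: 4={foll,b=8,log=-}
step 5 deliver 4→3: 3={lead,b=8,log=-}
step 6 deliver 3→1: 1={foll,b=8,log=-}
step 7 deliver 1→3: —
step 8 deliver 3→2: 2={foll,b=8,log=-}
step 9 deliver 2→3: —
step 10 propose(3,'w'): —
step 11 deliver 3→0: 0={foll,b=8,log=w}
step 12 deliver 0→3: —
step 13 deliver 3→4: 4={foll,b=8,log=w}
step 14 deliver 4→3: 3={lead,b=8,log=w}
step 15 deliver 3→1: 1={foll,b=8,log=w}
step 16 deliver 1→3: —
step 17 deliver 3→2: 2={foll,b=8,log=w}
step 18 deliver 2→3: —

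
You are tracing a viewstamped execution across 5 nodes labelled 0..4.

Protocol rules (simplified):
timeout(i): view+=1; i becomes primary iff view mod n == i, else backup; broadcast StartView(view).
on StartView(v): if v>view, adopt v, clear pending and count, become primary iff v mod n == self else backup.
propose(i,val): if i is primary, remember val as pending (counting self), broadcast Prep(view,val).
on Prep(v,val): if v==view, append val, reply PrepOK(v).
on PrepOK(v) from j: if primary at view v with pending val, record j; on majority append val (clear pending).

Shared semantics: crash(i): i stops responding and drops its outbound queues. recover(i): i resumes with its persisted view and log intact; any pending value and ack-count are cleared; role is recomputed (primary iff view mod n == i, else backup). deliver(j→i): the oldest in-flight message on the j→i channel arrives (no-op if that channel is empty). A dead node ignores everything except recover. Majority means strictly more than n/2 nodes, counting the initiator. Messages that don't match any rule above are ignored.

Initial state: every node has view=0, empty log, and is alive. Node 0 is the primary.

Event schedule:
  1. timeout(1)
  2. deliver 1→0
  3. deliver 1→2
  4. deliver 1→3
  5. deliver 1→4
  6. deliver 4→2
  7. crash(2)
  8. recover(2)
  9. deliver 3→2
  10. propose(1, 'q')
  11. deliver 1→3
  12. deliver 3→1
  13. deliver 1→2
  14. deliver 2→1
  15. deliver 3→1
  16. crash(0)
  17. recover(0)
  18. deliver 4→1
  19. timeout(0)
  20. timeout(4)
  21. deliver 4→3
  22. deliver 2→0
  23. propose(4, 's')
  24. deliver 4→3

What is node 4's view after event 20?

2

after 1 — timeout(1): n1:prim/v1/[-]
after 2 — deliver 1→0: n0:back/v1/[-]
after 3 — deliver 1→2: n2:back/v1/[-]
after 4 — deliver 1→3: n3:back/v1/[-]
after 5 — deliver 1→4: n4:back/v1/[-]
after 6 — deliver 4→2: ·
after 7 — crash(2): n2:✗back/v1/[-]
after 8 — recover(2): n2:back/v1/[-]
after 9 — deliver 3→2: ·
after 10 — propose(1,'q'): ·
after 11 — deliver 1→3: n3:back/v1/[q]
after 12 — deliver 3→1: ·
after 13 — deliver 1→2: n2:back/v1/[q]
after 14 — deliver 2→1: n1:prim/v1/[q]
after 15 — deliver 3→1: ·
after 16 — crash(0): n0:✗back/v1/[-]
after 17 — recover(0): n0:back/v1/[-]
after 18 — deliver 4→1: ·
after 19 — timeout(0): n0:back/v2/[-]
after 20 — timeout(4): n4:back/v2/[-]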